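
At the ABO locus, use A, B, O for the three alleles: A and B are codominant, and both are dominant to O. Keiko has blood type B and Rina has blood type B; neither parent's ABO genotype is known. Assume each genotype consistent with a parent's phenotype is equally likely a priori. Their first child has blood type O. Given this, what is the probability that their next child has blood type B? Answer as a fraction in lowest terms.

3/4

Possible genotypes: Keiko ∈ {BB, BO}; Rina ∈ {BB, BO}.
Weight each parental genotype pair by prior × P(type-O child):
  BO × BO: posterior weight 1; P(next child type B) = 3/4.
Weighted sum = 3/4.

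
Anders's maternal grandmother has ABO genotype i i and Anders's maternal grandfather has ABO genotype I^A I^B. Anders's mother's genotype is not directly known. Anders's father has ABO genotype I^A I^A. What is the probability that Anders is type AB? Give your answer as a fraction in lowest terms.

Anders's mother's ABO genotype from i i × I^A I^B: 1/2 I^A i, 1/2 I^B i.
Crossing each possibility with the father I^A I^A and summing P(type AB): 1/2·0 + 1/2·1/2 = 1/4.

1/4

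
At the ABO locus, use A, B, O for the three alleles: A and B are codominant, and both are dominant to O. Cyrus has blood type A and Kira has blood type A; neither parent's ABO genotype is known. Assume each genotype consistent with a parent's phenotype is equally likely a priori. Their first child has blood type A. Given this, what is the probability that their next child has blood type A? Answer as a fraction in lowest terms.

19/20

Possible genotypes: Cyrus ∈ {AA, AO}; Kira ∈ {AA, AO}.
Weight each parental genotype pair by prior × P(type-A child):
  AA × AA: posterior weight 4/15; P(next child type A) = 1.
  AA × AO: posterior weight 4/15; P(next child type A) = 1.
  AO × AA: posterior weight 4/15; P(next child type A) = 1.
  AO × AO: posterior weight 1/5; P(next child type A) = 3/4.
Weighted sum = 19/20.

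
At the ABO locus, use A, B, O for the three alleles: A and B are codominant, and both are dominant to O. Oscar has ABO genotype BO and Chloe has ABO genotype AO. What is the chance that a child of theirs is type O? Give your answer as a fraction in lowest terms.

1/4

ABO cross BO × AO → offspring phenotypes: 1/4 O, 1/4 A, 1/4 B, 1/4 AB.
So P(type O) = 1/4.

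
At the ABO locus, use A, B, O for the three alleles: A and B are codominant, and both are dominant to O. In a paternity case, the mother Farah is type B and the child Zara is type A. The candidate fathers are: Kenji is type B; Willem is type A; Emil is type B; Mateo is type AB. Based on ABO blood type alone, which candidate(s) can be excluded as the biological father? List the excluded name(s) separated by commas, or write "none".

A candidate is excluded only if no genotype consistent with his phenotype could produce a type A child with a type B mother.
Kenji (type B): no genotype consistent with that phenotype can produce a type-A child with a type-B mother.
Emil (type B): no genotype consistent with that phenotype can produce a type-A child with a type-B mother.

Kenji, Emil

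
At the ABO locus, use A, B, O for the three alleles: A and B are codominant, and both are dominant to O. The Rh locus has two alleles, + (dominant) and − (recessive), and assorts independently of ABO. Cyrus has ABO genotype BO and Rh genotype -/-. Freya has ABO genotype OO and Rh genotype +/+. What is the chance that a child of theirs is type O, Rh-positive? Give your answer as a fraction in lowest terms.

1/2

ABO cross BO × OO → offspring phenotypes: 1/2 O, 1/2 B.
Rh cross -/- × +/+ → 1 Rh+.
Independent loci: P(type O, Rh-positive) = 1/2 × 1 = 1/2.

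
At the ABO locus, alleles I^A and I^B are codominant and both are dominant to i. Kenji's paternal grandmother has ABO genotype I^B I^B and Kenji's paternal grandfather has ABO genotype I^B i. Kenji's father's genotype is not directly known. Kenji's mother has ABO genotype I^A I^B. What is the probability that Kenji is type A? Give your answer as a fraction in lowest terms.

1/8

Kenji's father's ABO genotype from I^B I^B × I^B i: 1/2 I^B I^B, 1/2 I^B i.
Crossing each possibility with the mother I^A I^B and summing P(type A): 1/2·0 + 1/2·1/4 = 1/8.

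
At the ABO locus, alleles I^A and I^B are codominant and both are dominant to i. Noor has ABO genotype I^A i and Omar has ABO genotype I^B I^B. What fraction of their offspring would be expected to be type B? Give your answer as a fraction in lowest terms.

ABO cross I^A i × I^B I^B → offspring phenotypes: 1/2 B, 1/2 AB.
So P(type B) = 1/2.

1/2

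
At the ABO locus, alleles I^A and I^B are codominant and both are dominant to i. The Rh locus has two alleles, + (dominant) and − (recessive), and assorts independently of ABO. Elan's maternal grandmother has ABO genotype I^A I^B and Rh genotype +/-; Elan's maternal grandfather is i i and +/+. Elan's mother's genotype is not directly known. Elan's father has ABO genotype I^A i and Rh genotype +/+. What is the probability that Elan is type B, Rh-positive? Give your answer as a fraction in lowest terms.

Elan's mother's ABO genotype from I^A I^B × i i: 1/2 I^A i, 1/2 I^B i.
Crossing each possibility with the father I^A i and summing P(type B): 1/2·0 + 1/2·1/4 = 1/8.
Similarly for Rh via the mother's Rh distribution: P(Rh+) = 1.
Independent loci: 1/8 × 1 = 1/8.

1/8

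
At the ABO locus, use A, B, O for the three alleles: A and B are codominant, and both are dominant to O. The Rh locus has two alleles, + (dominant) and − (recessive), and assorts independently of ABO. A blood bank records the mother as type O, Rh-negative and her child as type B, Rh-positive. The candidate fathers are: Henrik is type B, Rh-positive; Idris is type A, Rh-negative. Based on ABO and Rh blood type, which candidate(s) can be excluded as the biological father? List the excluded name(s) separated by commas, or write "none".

Idris

A candidate is excluded only if no genotype consistent with his phenotype could produce a type B, Rh-positive child with a type O, Rh-negative mother.
Idris (type A, Rh-): no genotype consistent with that phenotype can produce a type-B Rh+ child with a type-O mother.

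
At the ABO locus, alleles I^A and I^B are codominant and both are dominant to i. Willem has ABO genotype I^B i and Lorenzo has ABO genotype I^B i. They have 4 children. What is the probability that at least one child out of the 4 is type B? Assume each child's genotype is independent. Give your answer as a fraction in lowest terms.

ABO cross I^B i × I^B i → 1/4 O, 3/4 B.
So P(type B) = 3/4 per child.
P(none) = (1/4)^4 = 1/256; P(at least one) = 1 − 1/256 = 255/256.

255/256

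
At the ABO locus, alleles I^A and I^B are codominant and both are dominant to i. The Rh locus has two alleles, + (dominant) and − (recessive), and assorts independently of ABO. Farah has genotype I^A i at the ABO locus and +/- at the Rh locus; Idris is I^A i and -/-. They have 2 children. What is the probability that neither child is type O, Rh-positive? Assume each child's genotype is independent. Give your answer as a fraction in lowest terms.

ABO cross I^A i × I^A i → 1/4 O, 3/4 A.
Rh cross +/- × -/- → 1/2 Rh+, 1/2 Rh-; so P(type O, Rh-positive) = 1/4 × 1/2 = 1/8 per child.
P(not type O, Rh-positive) = 7/8 for one child; (7/8)^2 = 49/64.

49/64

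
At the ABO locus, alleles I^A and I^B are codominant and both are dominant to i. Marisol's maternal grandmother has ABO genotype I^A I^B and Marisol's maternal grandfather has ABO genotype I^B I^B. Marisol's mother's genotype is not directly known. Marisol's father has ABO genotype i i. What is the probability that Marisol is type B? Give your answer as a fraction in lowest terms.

3/4

Marisol's mother's ABO genotype from I^A I^B × I^B I^B: 1/2 I^A I^B, 1/2 I^B I^B.
Crossing each possibility with the father i i and summing P(type B): 1/2·1/2 + 1/2·1 = 3/4.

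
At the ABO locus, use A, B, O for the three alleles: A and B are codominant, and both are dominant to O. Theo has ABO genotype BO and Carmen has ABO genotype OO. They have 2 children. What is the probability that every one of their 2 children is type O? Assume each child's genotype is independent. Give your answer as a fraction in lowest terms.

ABO cross BO × OO → 1/2 O, 1/2 B.
So P(type O) = 1/2 per child.
All 2 independent: (1/2)^2 = 1/4.

1/4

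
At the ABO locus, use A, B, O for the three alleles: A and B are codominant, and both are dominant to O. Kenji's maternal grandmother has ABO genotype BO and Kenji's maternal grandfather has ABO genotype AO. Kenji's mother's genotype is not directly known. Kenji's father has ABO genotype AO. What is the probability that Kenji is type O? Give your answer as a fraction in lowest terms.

1/4

Kenji's mother's ABO genotype from BO × AO: 1/4 AB, 1/4 AO, 1/4 BO, 1/4 OO.
Crossing each possibility with the father AO and summing P(type O): 1/4·0 + 1/4·1/4 + 1/4·1/4 + 1/4·1/2 = 1/4.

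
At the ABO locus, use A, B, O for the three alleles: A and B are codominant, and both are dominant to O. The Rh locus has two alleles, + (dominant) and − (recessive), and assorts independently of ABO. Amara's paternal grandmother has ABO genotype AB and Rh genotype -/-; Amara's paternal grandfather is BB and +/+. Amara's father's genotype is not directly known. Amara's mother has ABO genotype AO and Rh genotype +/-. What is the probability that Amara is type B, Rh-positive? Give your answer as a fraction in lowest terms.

9/32

Amara's father's ABO genotype from AB × BB: 1/2 AB, 1/2 BB.
Crossing each possibility with the mother AO and summing P(type B): 1/2·1/4 + 1/2·1/2 = 3/8.
Similarly for Rh via the father's Rh distribution: P(Rh+) = 3/4.
Independent loci: 3/8 × 3/4 = 9/32.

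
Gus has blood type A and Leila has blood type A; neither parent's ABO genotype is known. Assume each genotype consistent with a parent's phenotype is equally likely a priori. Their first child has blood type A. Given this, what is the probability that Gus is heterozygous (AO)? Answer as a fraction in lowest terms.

Possible genotypes: Gus ∈ {AA, AO}; Leila ∈ {AA, AO}.
Weight each parental genotype pair by prior × P(type-A child):
  AA × AA: posterior weight 4/15.
  AA × AO: posterior weight 4/15.
  AO × AA: posterior weight 4/15.
  AO × AO: posterior weight 1/5.
Sum the posterior weight over pairs where Gus is AO: 7/15.

7/15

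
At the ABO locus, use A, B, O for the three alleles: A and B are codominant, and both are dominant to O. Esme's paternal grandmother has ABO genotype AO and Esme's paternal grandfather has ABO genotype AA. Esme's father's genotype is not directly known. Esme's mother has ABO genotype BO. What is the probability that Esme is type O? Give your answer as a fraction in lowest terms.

Esme's father's ABO genotype from AO × AA: 1/2 AA, 1/2 AO.
Crossing each possibility with the mother BO and summing P(type O): 1/2·0 + 1/2·1/4 = 1/8.

1/8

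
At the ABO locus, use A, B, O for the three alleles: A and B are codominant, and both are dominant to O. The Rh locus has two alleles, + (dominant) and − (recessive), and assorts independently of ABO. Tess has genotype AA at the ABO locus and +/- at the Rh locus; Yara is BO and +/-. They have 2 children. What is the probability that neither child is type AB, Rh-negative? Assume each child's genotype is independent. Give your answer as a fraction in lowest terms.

49/64

ABO cross AA × BO → 1/2 A, 1/2 AB.
Rh cross +/- × +/- → 3/4 Rh+, 1/4 Rh-; so P(type AB, Rh-negative) = 1/2 × 1/4 = 1/8 per child.
P(not type AB, Rh-negative) = 7/8 for one child; (7/8)^2 = 49/64.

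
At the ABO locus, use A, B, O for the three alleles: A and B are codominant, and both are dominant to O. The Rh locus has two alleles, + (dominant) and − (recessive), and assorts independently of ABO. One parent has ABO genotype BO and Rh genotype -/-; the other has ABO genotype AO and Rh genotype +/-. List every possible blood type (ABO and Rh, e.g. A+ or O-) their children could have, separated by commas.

Gametes from BO × AO give offspring ABO genotypes AB, AO, BO, OO, i.e. phenotypes O, A, B, AB.
Rh cross -/- × +/- → phenotypes Rh+, Rh-.
Combining independently: O+, O-, A+, A-, B+, B-, AB+, AB-.

O+, O-, A+, A-, B+, B-, AB+, AB-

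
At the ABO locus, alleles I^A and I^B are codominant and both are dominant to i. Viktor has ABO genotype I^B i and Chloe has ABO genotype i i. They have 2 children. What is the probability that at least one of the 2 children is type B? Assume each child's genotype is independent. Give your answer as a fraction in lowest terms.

ABO cross I^B i × i i → 1/2 O, 1/2 B.
So P(type B) = 1/2 per child.
P(none) = (1/2)^2 = 1/4; P(at least one) = 1 − 1/4 = 3/4.

3/4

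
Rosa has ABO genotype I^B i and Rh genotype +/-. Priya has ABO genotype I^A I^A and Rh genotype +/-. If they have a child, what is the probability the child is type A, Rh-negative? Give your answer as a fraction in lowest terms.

1/8

ABO cross I^B i × I^A I^A → offspring phenotypes: 1/2 A, 1/2 AB.
Rh cross +/- × +/- → 3/4 Rh+, 1/4 Rh-.
Independent loci: P(type A, Rh-negative) = 1/2 × 1/4 = 1/8.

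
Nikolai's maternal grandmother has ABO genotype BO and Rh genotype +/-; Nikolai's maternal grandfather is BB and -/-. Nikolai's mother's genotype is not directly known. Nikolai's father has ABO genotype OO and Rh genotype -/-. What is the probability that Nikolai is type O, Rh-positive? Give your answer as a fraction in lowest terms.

Nikolai's mother's ABO genotype from BO × BB: 1/2 BB, 1/2 BO.
Crossing each possibility with the father OO and summing P(type O): 1/2·0 + 1/2·1/2 = 1/4.
Similarly for Rh via the mother's Rh distribution: P(Rh+) = 1/4.
Independent loci: 1/4 × 1/4 = 1/16.

1/16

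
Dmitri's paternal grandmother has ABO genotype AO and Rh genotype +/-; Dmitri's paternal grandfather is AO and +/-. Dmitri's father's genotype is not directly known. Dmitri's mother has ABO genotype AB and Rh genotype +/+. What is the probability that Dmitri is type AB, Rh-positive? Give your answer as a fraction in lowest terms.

1/4

Dmitri's father's ABO genotype from AO × AO: 1/4 AA, 1/2 AO, 1/4 OO.
Crossing each possibility with the mother AB and summing P(type AB): 1/4·1/2 + 1/2·1/4 + 1/4·0 = 1/4.
Similarly for Rh via the father's Rh distribution: P(Rh+) = 1.
Independent loci: 1/4 × 1 = 1/4.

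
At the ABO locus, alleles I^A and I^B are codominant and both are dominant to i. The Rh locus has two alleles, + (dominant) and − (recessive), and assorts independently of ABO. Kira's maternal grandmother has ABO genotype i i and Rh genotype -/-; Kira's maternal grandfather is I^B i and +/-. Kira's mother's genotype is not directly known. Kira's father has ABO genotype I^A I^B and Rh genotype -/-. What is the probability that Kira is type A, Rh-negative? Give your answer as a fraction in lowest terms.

Kira's mother's ABO genotype from i i × I^B i: 1/2 I^B i, 1/2 i i.
Crossing each possibility with the father I^A I^B and summing P(type A): 1/2·1/4 + 1/2·1/2 = 3/8.
Similarly for Rh via the mother's Rh distribution: P(Rh-) = 3/4.
Independent loci: 3/8 × 3/4 = 9/32.

9/32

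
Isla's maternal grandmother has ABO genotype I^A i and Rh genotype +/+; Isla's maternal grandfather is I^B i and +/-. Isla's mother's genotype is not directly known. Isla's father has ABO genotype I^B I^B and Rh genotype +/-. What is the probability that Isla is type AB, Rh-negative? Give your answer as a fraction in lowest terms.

1/32

Isla's mother's ABO genotype from I^A i × I^B i: 1/4 I^A I^B, 1/4 I^A i, 1/4 I^B i, 1/4 i i.
Crossing each possibility with the father I^B I^B and summing P(type AB): 1/4·1/2 + 1/4·1/2 + 1/4·0 + 1/4·0 = 1/4.
Similarly for Rh via the mother's Rh distribution: P(Rh-) = 1/8.
Independent loci: 1/4 × 1/8 = 1/32.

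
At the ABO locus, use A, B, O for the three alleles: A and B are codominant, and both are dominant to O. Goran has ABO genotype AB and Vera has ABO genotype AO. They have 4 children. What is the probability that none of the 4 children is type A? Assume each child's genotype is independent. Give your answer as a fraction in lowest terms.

ABO cross AB × AO → 1/2 A, 1/4 B, 1/4 AB.
So P(type A) = 1/2 per child.
P(not type A) = 1/2 for one child; (1/2)^4 = 1/16.

1/16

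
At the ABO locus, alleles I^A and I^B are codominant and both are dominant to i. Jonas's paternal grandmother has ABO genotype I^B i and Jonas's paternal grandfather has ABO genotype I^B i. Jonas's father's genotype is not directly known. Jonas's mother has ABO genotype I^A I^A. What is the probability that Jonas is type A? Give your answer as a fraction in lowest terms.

Jonas's father's ABO genotype from I^B i × I^B i: 1/4 I^B I^B, 1/2 I^B i, 1/4 i i.
Crossing each possibility with the mother I^A I^A and summing P(type A): 1/4·0 + 1/2·1/2 + 1/4·1 = 1/2.

1/2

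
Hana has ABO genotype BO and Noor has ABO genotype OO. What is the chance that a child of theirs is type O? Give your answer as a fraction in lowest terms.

ABO cross BO × OO → offspring phenotypes: 1/2 O, 1/2 B.
So P(type O) = 1/2.

1/2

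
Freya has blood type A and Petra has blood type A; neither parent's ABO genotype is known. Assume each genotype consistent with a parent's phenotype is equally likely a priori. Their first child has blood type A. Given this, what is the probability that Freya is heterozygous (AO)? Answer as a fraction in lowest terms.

Possible genotypes: Freya ∈ {AA, AO}; Petra ∈ {AA, AO}.
Weight each parental genotype pair by prior × P(type-A child):
  AA × AA: posterior weight 4/15.
  AA × AO: posterior weight 4/15.
  AO × AA: posterior weight 4/15.
  AO × AO: posterior weight 1/5.
Sum the posterior weight over pairs where Freya is AO: 7/15.

7/15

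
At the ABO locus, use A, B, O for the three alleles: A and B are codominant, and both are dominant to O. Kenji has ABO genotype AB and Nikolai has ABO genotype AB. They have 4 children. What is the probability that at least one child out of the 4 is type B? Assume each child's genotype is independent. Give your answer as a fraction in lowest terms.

175/256

ABO cross AB × AB → 1/4 A, 1/4 B, 1/2 AB.
So P(type B) = 1/4 per child.
P(none) = (3/4)^4 = 81/256; P(at least one) = 1 − 81/256 = 175/256.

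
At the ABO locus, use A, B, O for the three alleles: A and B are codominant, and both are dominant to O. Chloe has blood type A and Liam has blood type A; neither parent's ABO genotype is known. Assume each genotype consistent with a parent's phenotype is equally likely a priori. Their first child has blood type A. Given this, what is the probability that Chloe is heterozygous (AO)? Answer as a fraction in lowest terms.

7/15

Possible genotypes: Chloe ∈ {AA, AO}; Liam ∈ {AA, AO}.
Weight each parental genotype pair by prior × P(type-A child):
  AA × AA: posterior weight 4/15.
  AA × AO: posterior weight 4/15.
  AO × AA: posterior weight 4/15.
  AO × AO: posterior weight 1/5.
Sum the posterior weight over pairs where Chloe is AO: 7/15.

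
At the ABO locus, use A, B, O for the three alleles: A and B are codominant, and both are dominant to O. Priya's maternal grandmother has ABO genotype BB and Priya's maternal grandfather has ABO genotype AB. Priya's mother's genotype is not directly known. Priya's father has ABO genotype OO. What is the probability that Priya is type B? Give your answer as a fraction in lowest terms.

3/4

Priya's mother's ABO genotype from BB × AB: 1/2 AB, 1/2 BB.
Crossing each possibility with the father OO and summing P(type B): 1/2·1/2 + 1/2·1 = 3/4.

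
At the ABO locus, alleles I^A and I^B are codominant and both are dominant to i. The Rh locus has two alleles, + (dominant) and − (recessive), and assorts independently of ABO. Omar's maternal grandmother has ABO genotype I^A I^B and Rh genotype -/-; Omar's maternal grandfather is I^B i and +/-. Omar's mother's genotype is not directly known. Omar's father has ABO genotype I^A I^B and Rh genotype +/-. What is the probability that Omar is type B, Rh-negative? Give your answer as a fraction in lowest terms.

Omar's mother's ABO genotype from I^A I^B × I^B i: 1/4 I^A I^B, 1/4 I^A i, 1/4 I^B I^B, 1/4 I^B i.
Crossing each possibility with the father I^A I^B and summing P(type B): 1/4·1/4 + 1/4·1/4 + 1/4·1/2 + 1/4·1/2 = 3/8.
Similarly for Rh via the mother's Rh distribution: P(Rh-) = 3/8.
Independent loci: 3/8 × 3/8 = 9/64.

9/64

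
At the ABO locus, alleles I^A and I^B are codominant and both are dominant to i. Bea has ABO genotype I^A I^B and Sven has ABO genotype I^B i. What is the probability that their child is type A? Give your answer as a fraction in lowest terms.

ABO cross I^A I^B × I^B i → offspring phenotypes: 1/4 A, 1/2 B, 1/4 AB.
So P(type A) = 1/4.

1/4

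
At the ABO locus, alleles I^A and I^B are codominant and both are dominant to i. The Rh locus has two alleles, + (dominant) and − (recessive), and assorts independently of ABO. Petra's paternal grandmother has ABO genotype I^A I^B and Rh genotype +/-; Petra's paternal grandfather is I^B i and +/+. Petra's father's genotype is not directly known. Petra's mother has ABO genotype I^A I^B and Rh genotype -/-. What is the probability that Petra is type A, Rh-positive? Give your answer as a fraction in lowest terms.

Petra's father's ABO genotype from I^A I^B × I^B i: 1/4 I^A I^B, 1/4 I^A i, 1/4 I^B I^B, 1/4 I^B i.
Crossing each possibility with the mother I^A I^B and summing P(type A): 1/4·1/4 + 1/4·1/2 + 1/4·0 + 1/4·1/4 = 1/4.
Similarly for Rh via the father's Rh distribution: P(Rh+) = 3/4.
Independent loci: 1/4 × 3/4 = 3/16.

3/16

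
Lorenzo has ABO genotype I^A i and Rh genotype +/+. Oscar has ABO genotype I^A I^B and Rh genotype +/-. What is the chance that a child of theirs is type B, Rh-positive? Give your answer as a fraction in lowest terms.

1/4

ABO cross I^A i × I^A I^B → offspring phenotypes: 1/2 A, 1/4 B, 1/4 AB.
Rh cross +/+ × +/- → 1 Rh+.
Independent loci: P(type B, Rh-positive) = 1/4 × 1 = 1/4.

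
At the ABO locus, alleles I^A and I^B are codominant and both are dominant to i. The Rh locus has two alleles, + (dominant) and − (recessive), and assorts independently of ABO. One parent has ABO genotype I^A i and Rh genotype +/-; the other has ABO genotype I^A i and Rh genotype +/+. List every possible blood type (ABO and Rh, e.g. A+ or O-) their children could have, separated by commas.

O+, A+

Gametes from I^A i × I^A i give offspring ABO genotypes I^A I^A, I^A i, i i, i.e. phenotypes O, A.
Rh cross +/- × +/+ → phenotypes Rh+.
Combining independently: O+, A+.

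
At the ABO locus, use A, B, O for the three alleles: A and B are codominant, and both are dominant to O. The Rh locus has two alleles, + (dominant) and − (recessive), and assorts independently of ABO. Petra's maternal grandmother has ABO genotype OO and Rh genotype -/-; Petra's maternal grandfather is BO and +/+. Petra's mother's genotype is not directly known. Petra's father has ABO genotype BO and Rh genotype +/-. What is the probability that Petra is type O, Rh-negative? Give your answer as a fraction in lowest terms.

3/32

Petra's mother's ABO genotype from OO × BO: 1/2 BO, 1/2 OO.
Crossing each possibility with the father BO and summing P(type O): 1/2·1/4 + 1/2·1/2 = 3/8.
Similarly for Rh via the mother's Rh distribution: P(Rh-) = 1/4.
Independent loci: 3/8 × 1/4 = 3/32.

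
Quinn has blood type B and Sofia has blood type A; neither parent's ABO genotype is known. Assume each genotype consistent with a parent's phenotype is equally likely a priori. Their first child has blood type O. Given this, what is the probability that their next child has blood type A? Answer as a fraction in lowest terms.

Possible genotypes: Quinn ∈ {BB, BO}; Sofia ∈ {AA, AO}.
Weight each parental genotype pair by prior × P(type-O child):
  BO × AO: posterior weight 1; P(next child type A) = 1/4.
Weighted sum = 1/4.

1/4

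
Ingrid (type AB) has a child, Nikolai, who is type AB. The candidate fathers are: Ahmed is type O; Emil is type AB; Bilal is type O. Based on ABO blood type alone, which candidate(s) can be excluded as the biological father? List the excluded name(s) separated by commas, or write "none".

A candidate is excluded only if no genotype consistent with his phenotype could produce a type AB child with a type AB mother.
Ahmed (type O): no genotype consistent with that phenotype can produce a type-AB child with a type-AB mother.
Bilal (type O): no genotype consistent with that phenotype can produce a type-AB child with a type-AB mother.

Ahmed, Bilal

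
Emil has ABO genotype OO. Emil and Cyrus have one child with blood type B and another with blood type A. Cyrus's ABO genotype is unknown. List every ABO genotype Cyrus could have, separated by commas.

For each candidate genotype of Cyrus, check whether crossing it with OO can produce every observed child phenotype.
  AA → possible child types {A} ✗
  AB → possible child types {A, B} ✓
  AO → possible child types {O, A} ✗
  BB → possible child types {B} ✗
  BO → possible child types {O, B} ✗
  OO → possible child types {O} ✗

AB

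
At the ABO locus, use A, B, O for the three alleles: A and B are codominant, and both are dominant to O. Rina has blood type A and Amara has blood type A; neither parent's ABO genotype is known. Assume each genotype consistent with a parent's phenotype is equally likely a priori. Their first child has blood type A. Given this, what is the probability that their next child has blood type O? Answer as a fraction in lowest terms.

Possible genotypes: Rina ∈ {AA, AO}; Amara ∈ {AA, AO}.
Weight each parental genotype pair by prior × P(type-A child):
  AA × AA: posterior weight 4/15; P(next child type O) = 0.
  AA × AO: posterior weight 4/15; P(next child type O) = 0.
  AO × AA: posterior weight 4/15; P(next child type O) = 0.
  AO × AO: posterior weight 1/5; P(next child type O) = 1/4.
Weighted sum = 1/20.

1/20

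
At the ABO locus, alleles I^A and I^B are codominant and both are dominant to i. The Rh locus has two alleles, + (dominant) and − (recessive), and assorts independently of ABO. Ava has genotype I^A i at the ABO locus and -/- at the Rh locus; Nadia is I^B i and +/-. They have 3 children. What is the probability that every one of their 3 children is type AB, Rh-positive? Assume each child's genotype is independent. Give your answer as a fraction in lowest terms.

ABO cross I^A i × I^B i → 1/4 O, 1/4 A, 1/4 B, 1/4 AB.
Rh cross -/- × +/- → 1/2 Rh+, 1/2 Rh-; so P(type AB, Rh-positive) = 1/4 × 1/2 = 1/8 per child.
All 3 independent: (1/8)^3 = 1/512.

1/512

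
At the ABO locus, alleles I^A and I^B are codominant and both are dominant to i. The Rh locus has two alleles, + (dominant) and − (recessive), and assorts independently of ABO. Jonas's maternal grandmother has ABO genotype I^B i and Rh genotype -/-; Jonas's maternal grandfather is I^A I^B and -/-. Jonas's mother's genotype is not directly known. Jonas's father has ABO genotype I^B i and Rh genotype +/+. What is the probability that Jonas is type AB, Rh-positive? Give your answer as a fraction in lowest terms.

Jonas's mother's ABO genotype from I^B i × I^A I^B: 1/4 I^A I^B, 1/4 I^A i, 1/4 I^B I^B, 1/4 I^B i.
Crossing each possibility with the father I^B i and summing P(type AB): 1/4·1/4 + 1/4·1/4 + 1/4·0 + 1/4·0 = 1/8.
Similarly for Rh via the mother's Rh distribution: P(Rh+) = 1.
Independent loci: 1/8 × 1 = 1/8.

1/8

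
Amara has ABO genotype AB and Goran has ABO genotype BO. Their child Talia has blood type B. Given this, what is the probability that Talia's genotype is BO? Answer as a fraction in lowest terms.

1/2

Cross AB × BO → 1/4 AB, 1/4 AO, 1/4 BB, 1/4 BO.
Type-B genotypes among offspring: BB (1/4), BO (1/4); total 1/2.
P(BO | type B) = (1/4) / (1/2) = 1/2.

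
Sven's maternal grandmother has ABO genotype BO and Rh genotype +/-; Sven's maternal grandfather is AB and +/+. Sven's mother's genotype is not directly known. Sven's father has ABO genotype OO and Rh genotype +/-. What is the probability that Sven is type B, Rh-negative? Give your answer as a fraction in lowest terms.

1/16

Sven's mother's ABO genotype from BO × AB: 1/4 AB, 1/4 AO, 1/4 BB, 1/4 BO.
Crossing each possibility with the father OO and summing P(type B): 1/4·1/2 + 1/4·0 + 1/4·1 + 1/4·1/2 = 1/2.
Similarly for Rh via the mother's Rh distribution: P(Rh-) = 1/8.
Independent loci: 1/2 × 1/8 = 1/16.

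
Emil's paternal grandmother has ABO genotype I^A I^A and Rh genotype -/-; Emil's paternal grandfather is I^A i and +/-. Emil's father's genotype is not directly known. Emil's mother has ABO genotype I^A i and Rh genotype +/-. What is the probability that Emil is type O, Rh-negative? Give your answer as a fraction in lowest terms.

Emil's father's ABO genotype from I^A I^A × I^A i: 1/2 I^A I^A, 1/2 I^A i.
Crossing each possibility with the mother I^A i and summing P(type O): 1/2·0 + 1/2·1/4 = 1/8.
Similarly for Rh via the father's Rh distribution: P(Rh-) = 3/8.
Independent loci: 1/8 × 3/8 = 3/64.

3/64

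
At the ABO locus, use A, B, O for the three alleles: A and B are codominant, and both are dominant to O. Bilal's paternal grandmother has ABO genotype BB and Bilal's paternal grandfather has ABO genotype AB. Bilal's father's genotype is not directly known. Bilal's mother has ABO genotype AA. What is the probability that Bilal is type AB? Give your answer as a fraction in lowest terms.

Bilal's father's ABO genotype from BB × AB: 1/2 AB, 1/2 BB.
Crossing each possibility with the mother AA and summing P(type AB): 1/2·1/2 + 1/2·1 = 3/4.

3/4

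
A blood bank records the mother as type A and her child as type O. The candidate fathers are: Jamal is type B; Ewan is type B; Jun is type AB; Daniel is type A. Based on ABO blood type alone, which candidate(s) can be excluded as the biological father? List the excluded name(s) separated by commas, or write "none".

A candidate is excluded only if no genotype consistent with his phenotype could produce a type O child with a type A mother.
Jun (type AB): no genotype consistent with that phenotype can produce a type-O child with a type-A mother.

Jun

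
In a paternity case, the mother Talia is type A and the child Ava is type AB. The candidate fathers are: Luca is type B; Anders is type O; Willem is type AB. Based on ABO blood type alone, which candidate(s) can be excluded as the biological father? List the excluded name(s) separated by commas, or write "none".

A candidate is excluded only if no genotype consistent with his phenotype could produce a type AB child with a type A mother.
Anders (type O): no genotype consistent with that phenotype can produce a type-AB child with a type-A mother.

Anders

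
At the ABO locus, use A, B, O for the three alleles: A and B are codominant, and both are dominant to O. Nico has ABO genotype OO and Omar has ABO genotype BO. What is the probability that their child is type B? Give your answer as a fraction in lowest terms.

1/2

ABO cross OO × BO → offspring phenotypes: 1/2 O, 1/2 B.
So P(type B) = 1/2.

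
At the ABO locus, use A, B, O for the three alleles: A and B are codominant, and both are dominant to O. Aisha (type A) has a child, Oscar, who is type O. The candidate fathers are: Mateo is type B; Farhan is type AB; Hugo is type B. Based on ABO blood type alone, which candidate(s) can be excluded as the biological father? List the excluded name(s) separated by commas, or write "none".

Farhan

A candidate is excluded only if no genotype consistent with his phenotype could produce a type O child with a type A mother.
Farhan (type AB): no genotype consistent with that phenotype can produce a type-O child with a type-A mother.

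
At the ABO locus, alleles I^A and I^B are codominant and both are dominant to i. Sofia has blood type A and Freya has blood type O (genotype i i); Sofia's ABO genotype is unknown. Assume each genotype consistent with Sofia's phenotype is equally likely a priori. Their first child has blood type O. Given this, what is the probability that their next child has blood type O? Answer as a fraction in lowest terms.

Possible genotypes: Sofia ∈ {I^A I^A, I^A i}; Freya ∈ {i i}.
Weight each parental genotype pair by prior × P(type-O child):
  I^A i × i i: posterior weight 1; P(next child type O) = 1/2.
Weighted sum = 1/2.

1/2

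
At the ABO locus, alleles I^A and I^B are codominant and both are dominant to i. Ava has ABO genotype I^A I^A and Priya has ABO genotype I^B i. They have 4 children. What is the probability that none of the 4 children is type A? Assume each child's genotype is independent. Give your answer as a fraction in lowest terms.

1/16

ABO cross I^A I^A × I^B i → 1/2 A, 1/2 AB.
So P(type A) = 1/2 per child.
P(not type A) = 1/2 for one child; (1/2)^4 = 1/16.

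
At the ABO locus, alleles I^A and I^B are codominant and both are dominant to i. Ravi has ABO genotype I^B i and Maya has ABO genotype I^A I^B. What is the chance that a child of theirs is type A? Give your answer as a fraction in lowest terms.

ABO cross I^B i × I^A I^B → offspring phenotypes: 1/4 A, 1/2 B, 1/4 AB.
So P(type A) = 1/4.

1/4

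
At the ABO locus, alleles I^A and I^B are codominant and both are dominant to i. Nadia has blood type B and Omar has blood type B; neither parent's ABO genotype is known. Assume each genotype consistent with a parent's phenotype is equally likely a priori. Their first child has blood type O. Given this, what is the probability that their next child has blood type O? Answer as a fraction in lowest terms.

1/4

Possible genotypes: Nadia ∈ {I^B I^B, I^B i}; Omar ∈ {I^B I^B, I^B i}.
Weight each parental genotype pair by prior × P(type-O child):
  I^B i × I^B i: posterior weight 1; P(next child type O) = 1/4.
Weighted sum = 1/4.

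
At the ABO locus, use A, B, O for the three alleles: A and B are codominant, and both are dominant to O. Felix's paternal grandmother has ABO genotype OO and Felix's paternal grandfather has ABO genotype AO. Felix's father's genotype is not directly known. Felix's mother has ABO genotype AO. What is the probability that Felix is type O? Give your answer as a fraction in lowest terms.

Felix's father's ABO genotype from OO × AO: 1/2 AO, 1/2 OO.
Crossing each possibility with the mother AO and summing P(type O): 1/2·1/4 + 1/2·1/2 = 3/8.

3/8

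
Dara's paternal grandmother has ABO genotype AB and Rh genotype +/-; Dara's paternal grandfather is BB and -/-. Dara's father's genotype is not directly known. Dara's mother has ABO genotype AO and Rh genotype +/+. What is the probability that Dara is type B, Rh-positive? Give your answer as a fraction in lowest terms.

Dara's father's ABO genotype from AB × BB: 1/2 AB, 1/2 BB.
Crossing each possibility with the mother AO and summing P(type B): 1/2·1/4 + 1/2·1/2 = 3/8.
Similarly for Rh via the father's Rh distribution: P(Rh+) = 1.
Independent loci: 3/8 × 1 = 3/8.

3/8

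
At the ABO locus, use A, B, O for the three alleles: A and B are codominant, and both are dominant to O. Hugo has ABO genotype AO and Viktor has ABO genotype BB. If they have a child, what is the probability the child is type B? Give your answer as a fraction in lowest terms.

ABO cross AO × BB → offspring phenotypes: 1/2 B, 1/2 AB.
So P(type B) = 1/2.

1/2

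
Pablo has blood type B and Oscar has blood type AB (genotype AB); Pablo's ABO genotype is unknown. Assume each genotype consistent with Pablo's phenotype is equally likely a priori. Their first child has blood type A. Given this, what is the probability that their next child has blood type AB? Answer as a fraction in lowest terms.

1/4

Possible genotypes: Pablo ∈ {BB, BO}; Oscar ∈ {AB}.
Weight each parental genotype pair by prior × P(type-A child):
  BO × AB: posterior weight 1; P(next child type AB) = 1/4.
Weighted sum = 1/4.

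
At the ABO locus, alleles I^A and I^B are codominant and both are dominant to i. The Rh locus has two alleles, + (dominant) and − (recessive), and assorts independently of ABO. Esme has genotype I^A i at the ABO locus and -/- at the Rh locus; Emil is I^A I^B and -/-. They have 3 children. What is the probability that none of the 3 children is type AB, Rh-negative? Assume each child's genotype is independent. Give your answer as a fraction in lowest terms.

ABO cross I^A i × I^A I^B → 1/2 A, 1/4 B, 1/4 AB.
Rh cross -/- × -/- → 1 Rh-; so P(type AB, Rh-negative) = 1/4 × 1 = 1/4 per child.
P(not type AB, Rh-negative) = 3/4 for one child; (3/4)^3 = 27/64.

27/64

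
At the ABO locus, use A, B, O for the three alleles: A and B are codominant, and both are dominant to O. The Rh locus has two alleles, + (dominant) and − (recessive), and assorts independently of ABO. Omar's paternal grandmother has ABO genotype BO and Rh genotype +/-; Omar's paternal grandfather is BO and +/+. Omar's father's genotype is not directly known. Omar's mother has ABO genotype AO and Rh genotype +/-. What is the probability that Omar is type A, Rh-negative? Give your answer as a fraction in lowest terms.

Omar's father's ABO genotype from BO × BO: 1/4 BB, 1/2 BO, 1/4 OO.
Crossing each possibility with the mother AO and summing P(type A): 1/4·0 + 1/2·1/4 + 1/4·1/2 = 1/4.
Similarly for Rh via the father's Rh distribution: P(Rh-) = 1/8.
Independent loci: 1/4 × 1/8 = 1/32.

1/32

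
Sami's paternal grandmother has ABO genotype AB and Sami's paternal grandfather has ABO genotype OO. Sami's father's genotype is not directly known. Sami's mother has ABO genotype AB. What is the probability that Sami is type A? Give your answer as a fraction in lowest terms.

Sami's father's ABO genotype from AB × OO: 1/2 AO, 1/2 BO.
Crossing each possibility with the mother AB and summing P(type A): 1/2·1/2 + 1/2·1/4 = 3/8.

3/8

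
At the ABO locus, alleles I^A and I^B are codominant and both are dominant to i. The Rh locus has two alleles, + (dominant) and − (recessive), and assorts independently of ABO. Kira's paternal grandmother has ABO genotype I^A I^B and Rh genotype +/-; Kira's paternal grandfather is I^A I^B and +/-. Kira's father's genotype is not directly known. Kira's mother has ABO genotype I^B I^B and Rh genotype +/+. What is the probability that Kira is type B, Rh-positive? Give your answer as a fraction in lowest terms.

1/2

Kira's father's ABO genotype from I^A I^B × I^A I^B: 1/4 I^A I^A, 1/2 I^A I^B, 1/4 I^B I^B.
Crossing each possibility with the mother I^B I^B and summing P(type B): 1/4·0 + 1/2·1/2 + 1/4·1 = 1/2.
Similarly for Rh via the father's Rh distribution: P(Rh+) = 1.
Independent loci: 1/2 × 1 = 1/2.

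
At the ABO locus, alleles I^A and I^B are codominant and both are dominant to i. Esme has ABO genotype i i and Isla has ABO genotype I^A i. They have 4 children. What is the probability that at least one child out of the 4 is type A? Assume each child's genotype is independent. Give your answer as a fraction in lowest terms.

ABO cross i i × I^A i → 1/2 O, 1/2 A.
So P(type A) = 1/2 per child.
P(none) = (1/2)^4 = 1/16; P(at least one) = 1 − 1/16 = 15/16.

15/16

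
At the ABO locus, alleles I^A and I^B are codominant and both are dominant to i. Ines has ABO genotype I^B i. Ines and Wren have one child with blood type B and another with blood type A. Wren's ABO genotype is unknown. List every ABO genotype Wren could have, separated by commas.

For each candidate genotype of Wren, check whether crossing it with I^B i can produce every observed child phenotype.
  I^A I^A → possible child types {A, AB} ✗
  I^A I^B → possible child types {A, B, AB} ✓
  I^A i → possible child types {O, A, B, AB} ✓
  I^B I^B → possible child types {B} ✗
  I^B i → possible child types {O, B} ✗
  i i → possible child types {O, B} ✗

I^A I^B, I^A i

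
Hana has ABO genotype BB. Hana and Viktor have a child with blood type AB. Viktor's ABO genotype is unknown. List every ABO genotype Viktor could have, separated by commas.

For each candidate genotype of Viktor, check whether crossing it with BB can produce every observed child phenotype.
  AA → possible child types {AB} ✓
  AB → possible child types {B, AB} ✓
  AO → possible child types {B, AB} ✓
  BB → possible child types {B} ✗
  BO → possible child types {B} ✗
  OO → possible child types {B} ✗

AA, AB, AO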